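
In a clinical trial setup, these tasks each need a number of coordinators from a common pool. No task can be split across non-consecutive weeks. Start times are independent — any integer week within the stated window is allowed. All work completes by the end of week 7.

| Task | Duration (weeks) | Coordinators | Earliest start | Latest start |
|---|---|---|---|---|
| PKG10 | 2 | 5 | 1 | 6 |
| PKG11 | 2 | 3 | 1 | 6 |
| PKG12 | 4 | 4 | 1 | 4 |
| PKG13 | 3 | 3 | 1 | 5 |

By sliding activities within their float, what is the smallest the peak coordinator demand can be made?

7

Early-start (PKG10@1, PKG11@1, PKG12@1, PKG13@1) gives peak 15: w1:15  w2:15  w3:7  w4:4  w5:0  w6:0  w7:0.
Shift PKG11→3, PKG12→3, PKG13→5.
Schedule PKG10@1, PKG11@3, PKG12@3, PKG13@5: w1:5  w2:5  w3:7  w4:7  w5:7  w6:7  w7:3 — peak 7.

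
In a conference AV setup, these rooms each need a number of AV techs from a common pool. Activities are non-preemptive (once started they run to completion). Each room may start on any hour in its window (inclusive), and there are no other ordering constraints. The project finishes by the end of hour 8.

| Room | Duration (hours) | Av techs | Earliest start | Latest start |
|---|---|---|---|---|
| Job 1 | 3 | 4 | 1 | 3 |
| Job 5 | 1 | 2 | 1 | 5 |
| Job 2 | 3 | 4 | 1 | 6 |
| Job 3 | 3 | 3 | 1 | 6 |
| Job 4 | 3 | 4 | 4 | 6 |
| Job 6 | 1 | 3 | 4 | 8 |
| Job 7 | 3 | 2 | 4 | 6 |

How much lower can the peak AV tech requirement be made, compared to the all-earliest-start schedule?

Early-start peak: h1:13  h2:11  h3:11  h4:9  h5:6  h6:6  h7:0  h8:0 ⇒ 13.
Leveled (Job 1@1, Job 5@1, Job 2@2, Job 3@4, Job 4@5, Job 6@7, Job 7@4): h1:6  h2:8  h3:8  h4:9  h5:9  h6:9  h7:7  h8:0 ⇒ 9.
Reduction 13 − 9 = 4.

4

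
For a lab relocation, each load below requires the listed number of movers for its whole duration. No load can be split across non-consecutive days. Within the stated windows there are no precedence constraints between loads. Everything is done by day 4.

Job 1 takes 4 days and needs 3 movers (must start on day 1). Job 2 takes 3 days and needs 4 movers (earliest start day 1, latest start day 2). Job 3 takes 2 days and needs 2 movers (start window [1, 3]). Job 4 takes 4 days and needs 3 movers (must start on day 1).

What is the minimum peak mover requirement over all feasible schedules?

Schedule Job 1@1, Job 2@1, Job 3@1, Job 4@1: d1:12  d2:12  d3:10  d4:6 — peak 12.
No arrangement of the 6 feasible schedules does better.

12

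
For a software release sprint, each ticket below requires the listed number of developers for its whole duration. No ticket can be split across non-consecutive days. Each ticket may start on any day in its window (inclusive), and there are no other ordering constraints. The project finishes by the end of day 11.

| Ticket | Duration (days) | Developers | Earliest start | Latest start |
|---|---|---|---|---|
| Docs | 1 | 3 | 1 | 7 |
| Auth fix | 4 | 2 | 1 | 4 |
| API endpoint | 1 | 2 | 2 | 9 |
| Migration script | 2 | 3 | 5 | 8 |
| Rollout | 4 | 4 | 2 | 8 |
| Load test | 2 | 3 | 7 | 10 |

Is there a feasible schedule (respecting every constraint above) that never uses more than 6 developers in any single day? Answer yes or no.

yes

Schedule Docs@1, Auth fix@1, API endpoint@2, Migration script@7, Rollout@3, Load test@7: d1:5  d2:4  d3:6  d4:6  d5:4  d6:4  d7:6  d8:6  d9:0  d10:0  d11:0 — peak 6 ≤ 6.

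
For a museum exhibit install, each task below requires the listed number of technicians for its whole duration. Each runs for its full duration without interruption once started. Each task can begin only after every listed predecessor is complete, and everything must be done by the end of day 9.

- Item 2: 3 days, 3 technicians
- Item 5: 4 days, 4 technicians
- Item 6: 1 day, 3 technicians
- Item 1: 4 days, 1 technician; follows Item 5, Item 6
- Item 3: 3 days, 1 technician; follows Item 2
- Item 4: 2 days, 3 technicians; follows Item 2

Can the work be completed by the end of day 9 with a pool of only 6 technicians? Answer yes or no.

The minimum achievable peak is 7; 6 < 7, so no feasible schedule stays within the cap.

no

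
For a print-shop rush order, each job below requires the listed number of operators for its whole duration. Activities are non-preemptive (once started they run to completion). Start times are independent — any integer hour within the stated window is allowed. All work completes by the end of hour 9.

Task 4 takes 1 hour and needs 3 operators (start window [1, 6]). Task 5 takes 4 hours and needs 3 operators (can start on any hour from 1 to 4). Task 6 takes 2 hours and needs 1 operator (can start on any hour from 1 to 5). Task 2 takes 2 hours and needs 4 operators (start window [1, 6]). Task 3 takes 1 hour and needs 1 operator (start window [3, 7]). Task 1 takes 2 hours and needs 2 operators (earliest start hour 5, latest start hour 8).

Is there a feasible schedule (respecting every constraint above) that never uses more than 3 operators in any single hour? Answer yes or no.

Total operator-hours = 30; over 9 hours the average is 30/9 > 3, so some hour must exceed 3.

no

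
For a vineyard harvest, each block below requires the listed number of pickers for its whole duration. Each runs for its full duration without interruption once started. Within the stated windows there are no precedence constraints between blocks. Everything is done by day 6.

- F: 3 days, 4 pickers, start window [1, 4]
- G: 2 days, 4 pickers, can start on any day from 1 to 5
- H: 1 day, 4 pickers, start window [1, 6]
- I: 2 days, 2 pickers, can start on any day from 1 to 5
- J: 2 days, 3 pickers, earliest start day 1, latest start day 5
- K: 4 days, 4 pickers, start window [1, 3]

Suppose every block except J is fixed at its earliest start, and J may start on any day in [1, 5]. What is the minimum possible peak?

18

J@1: d1:21  d2:17  d3:8  d4:4  d5:0  d6:0 → peak 21
J@2: d1:18  d2:17  d3:11  d4:4  d5:0  d6:0 → peak 18
J@3: d1:18  d2:14  d3:11  d4:7  d5:0  d6:0 → peak 18
J@4: d1:18  d2:14  d3:8  d4:7  d5:3  d6:0 → peak 18
J@5: d1:18  d2:14  d3:8  d4:4  d5:3  d6:3 → peak 18
Best is J@2, peak 18.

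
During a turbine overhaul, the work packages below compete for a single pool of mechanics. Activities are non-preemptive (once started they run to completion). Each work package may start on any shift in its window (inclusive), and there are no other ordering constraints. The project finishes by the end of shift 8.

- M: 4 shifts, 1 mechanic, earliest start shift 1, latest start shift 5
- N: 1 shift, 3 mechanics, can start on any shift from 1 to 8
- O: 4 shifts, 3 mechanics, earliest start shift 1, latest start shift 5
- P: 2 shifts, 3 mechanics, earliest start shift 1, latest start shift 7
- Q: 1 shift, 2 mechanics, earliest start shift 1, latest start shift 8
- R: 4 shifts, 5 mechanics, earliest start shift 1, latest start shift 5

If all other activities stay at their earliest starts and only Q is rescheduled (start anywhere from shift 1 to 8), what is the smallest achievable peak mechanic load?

15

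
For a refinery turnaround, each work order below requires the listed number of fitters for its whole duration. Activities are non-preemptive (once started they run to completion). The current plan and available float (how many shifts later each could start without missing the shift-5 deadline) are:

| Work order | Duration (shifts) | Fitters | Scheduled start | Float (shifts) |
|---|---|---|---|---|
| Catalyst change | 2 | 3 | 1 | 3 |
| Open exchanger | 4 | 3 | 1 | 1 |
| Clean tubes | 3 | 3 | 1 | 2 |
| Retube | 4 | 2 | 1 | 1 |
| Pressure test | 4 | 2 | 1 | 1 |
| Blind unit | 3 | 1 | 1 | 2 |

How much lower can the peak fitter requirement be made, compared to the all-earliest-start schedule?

3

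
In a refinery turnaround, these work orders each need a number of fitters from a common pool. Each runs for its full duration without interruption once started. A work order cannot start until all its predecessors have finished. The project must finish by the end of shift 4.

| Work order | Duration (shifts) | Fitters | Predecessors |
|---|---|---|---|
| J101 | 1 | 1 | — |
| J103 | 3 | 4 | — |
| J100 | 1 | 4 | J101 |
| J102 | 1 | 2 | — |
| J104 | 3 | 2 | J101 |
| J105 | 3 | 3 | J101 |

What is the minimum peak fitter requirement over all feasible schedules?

Early-start (J101@1, J103@1, J100@2, J102@1, J104@2, J105@2) gives peak 13: s1:7  s2:13  s3:9  s4:5.
Shift J100→4.
Schedule J101@1, J103@1, J100@4, J102@1, J104@2, J105@2: s1:7  s2:9  s3:9  s4:9 — peak 9.
Total fitter-shifts = 34 over 4 shifts ⇒ peak ≥ ⌈34/4⌉ = 9, so 9 is optimal.

9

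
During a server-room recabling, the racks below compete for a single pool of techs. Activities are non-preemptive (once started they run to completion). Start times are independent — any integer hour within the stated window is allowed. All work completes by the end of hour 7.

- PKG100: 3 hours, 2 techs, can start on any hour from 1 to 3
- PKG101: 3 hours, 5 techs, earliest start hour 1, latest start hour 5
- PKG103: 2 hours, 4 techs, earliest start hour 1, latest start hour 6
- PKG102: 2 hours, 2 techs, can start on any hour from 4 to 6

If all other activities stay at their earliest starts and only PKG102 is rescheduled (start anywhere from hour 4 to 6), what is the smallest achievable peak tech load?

PKG102@4: h1:11  h2:11  h3:7  h4:2  h5:2  h6:0  h7:0 → peak 11
PKG102@5: h1:11  h2:11  h3:7  h4:0  h5:2  h6:2  h7:0 → peak 11
PKG102@6: h1:11  h2:11  h3:7  h4:0  h5:0  h6:2  h7:2 → peak 11
Best is PKG102@4, peak 11.

11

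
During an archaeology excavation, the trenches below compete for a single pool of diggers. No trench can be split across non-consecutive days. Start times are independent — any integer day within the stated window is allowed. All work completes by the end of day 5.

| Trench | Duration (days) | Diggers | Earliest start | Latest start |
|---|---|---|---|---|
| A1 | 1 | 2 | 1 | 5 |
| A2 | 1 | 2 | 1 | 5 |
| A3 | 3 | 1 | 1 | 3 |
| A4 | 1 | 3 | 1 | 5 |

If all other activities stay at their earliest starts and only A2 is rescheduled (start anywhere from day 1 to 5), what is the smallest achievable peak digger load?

6

A2@1: d1:8  d2:1  d3:1  d4:0  d5:0 → peak 8
A2@2: d1:6  d2:3  d3:1  d4:0  d5:0 → peak 6
A2@3: d1:6  d2:1  d3:3  d4:0  d5:0 → peak 6
A2@4: d1:6  d2:1  d3:1  d4:2  d5:0 → peak 6
A2@5: d1:6  d2:1  d3:1  d4:0  d5:2 → peak 6
Best is A2@2, peak 6.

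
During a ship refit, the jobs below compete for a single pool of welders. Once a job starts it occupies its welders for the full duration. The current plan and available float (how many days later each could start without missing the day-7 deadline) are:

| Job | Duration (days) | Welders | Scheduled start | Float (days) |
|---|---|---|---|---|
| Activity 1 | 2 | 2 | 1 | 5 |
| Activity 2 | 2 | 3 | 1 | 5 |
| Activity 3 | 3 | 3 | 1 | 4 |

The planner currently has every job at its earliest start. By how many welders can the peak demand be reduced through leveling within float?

5

Early-start peak: d1:8  d2:8  d3:3  d4:0  d5:0  d6:0  d7:0 ⇒ 8.
Leveled (Activity 1@1, Activity 2@3, Activity 3@5): d1:2  d2:2  d3:3  d4:3  d5:3  d6:3  d7:3 ⇒ 3.
Reduction 8 − 3 = 5.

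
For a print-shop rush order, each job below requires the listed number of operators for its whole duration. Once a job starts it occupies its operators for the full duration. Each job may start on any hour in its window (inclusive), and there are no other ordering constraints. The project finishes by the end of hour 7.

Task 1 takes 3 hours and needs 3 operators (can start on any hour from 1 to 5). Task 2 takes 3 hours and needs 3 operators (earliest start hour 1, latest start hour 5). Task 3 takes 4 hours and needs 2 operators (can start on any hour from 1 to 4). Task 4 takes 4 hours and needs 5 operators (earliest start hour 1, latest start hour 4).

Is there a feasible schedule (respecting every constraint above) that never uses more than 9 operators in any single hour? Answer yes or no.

Schedule Task 1@1, Task 2@1, Task 3@4, Task 4@4: h1:6  h2:6  h3:6  h4:7  h5:7  h6:7  h7:7 — peak 7 ≤ 9.

yes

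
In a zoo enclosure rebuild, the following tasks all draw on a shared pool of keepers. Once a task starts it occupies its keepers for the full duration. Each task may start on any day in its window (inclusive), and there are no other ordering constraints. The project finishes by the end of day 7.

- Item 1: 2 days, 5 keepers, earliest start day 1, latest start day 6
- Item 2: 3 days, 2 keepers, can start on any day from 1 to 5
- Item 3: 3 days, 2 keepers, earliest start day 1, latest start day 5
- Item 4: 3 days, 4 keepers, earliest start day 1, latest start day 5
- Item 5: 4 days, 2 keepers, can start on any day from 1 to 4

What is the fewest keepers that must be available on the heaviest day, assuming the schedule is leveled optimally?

8

Early-start (Item 1@1, Item 2@1, Item 3@1, Item 4@1, Item 5@1) gives peak 15: d1:15  d2:15  d3:10  d4:2  d5:0  d6:0  d7:0.
Shift Item 3→3, Item 4→3, Item 5→4.
Schedule Item 1@1, Item 2@1, Item 3@3, Item 4@3, Item 5@4: d1:7  d2:7  d3:8  d4:8  d5:8  d6:2  d7:2 — peak 8.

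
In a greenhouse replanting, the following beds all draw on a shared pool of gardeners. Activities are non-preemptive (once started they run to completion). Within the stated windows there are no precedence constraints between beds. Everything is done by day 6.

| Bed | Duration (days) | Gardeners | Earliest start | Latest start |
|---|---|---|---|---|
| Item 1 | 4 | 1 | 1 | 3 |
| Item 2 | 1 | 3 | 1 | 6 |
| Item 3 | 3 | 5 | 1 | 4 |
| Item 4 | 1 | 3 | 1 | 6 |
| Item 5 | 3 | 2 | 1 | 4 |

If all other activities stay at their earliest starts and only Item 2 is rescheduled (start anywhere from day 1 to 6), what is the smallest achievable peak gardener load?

Item 2@1: d1:14  d2:8  d3:8  d4:1  d5:0  d6:0 → peak 14
Item 2@2: d1:11  d2:11  d3:8  d4:1  d5:0  d6:0 → peak 11
Item 2@3: d1:11  d2:8  d3:11  d4:1  d5:0  d6:0 → peak 11
Item 2@4: d1:11  d2:8  d3:8  d4:4  d5:0  d6:0 → peak 11
Item 2@5: d1:11  d2:8  d3:8  d4:1  d5:3  d6:0 → peak 11
Item 2@6: d1:11  d2:8  d3:8  d4:1  d5:0  d6:3 → peak 11
Best is Item 2@2, peak 11.

11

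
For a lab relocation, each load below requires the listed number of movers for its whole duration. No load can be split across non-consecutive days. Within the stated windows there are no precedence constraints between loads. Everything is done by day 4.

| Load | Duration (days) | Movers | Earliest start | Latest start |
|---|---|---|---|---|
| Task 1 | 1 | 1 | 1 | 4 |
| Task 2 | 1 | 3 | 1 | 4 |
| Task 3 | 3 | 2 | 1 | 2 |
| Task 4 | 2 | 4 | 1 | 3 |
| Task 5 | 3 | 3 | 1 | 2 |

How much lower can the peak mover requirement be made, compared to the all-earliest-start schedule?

4

Early-start peak: d1:13  d2:9  d3:5  d4:0 ⇒ 13.
Leveled (Task 1@1, Task 2@1, Task 3@1, Task 4@2, Task 5@1): d1:9  d2:9  d3:9  d4:0 ⇒ 9.
Reduction 13 − 9 = 4.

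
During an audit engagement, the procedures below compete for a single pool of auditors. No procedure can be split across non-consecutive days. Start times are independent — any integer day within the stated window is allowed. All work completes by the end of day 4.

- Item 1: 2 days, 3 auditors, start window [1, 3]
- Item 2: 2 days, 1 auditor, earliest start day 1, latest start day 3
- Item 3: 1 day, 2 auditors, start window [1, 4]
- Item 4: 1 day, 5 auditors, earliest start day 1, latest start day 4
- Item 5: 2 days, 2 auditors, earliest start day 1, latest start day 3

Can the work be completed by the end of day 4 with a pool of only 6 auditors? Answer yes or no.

Schedule Item 1@1, Item 2@1, Item 3@1, Item 4@4, Item 5@2: d1:6  d2:6  d3:2  d4:5 — peak 6 ≤ 6.

yes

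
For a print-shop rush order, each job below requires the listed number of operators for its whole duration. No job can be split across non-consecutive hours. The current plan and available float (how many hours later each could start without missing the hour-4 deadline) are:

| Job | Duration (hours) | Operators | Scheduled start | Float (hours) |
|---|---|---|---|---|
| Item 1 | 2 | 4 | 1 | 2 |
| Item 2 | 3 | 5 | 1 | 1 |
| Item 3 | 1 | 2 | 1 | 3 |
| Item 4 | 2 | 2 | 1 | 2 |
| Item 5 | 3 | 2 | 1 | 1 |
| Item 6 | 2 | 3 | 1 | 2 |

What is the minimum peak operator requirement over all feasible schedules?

12

Early-start (Item 1@1, Item 2@1, Item 3@1, Item 4@1, Item 5@1, Item 6@1) gives peak 18: h1:18  h2:16  h3:7  h4:0.
Shift Item 4→3, Item 5→2, Item 6→3.
Schedule Item 1@1, Item 2@1, Item 3@1, Item 4@3, Item 5@2, Item 6@3: h1:11  h2:11  h3:12  h4:7 — peak 12.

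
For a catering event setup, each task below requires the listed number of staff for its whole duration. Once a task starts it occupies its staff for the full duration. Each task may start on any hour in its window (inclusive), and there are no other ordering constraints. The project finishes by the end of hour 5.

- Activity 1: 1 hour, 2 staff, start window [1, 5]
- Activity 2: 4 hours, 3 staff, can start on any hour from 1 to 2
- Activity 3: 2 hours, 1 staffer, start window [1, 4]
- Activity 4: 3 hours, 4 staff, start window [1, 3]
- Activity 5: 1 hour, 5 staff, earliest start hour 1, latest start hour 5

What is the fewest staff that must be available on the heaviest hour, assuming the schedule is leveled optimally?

7

Early-start (Activity 1@1, Activity 2@1, Activity 3@1, Activity 4@1, Activity 5@1) gives peak 15: h1:15  h2:8  h3:7  h4:3  h5:0.
Shift Activity 1→2, Activity 2→2, Activity 4→3.
Schedule Activity 1@2, Activity 2@2, Activity 3@1, Activity 4@3, Activity 5@1: h1:6  h2:6  h3:7  h4:7  h5:7 — peak 7.
Total staffer-hours = 33 over 5 hours ⇒ peak ≥ ⌈33/5⌉ = 7, so 7 is optimal.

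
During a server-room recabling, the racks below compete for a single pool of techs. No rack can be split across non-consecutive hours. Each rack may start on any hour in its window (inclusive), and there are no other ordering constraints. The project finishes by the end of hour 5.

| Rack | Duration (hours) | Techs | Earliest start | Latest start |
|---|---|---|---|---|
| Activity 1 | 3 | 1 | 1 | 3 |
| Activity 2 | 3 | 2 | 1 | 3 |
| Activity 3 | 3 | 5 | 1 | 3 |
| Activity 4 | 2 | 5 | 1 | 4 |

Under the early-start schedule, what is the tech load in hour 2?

13

At early start, hour 2 has: Activity 1, Activity 2, Activity 3, Activity 4.
Demand: 1 + 2 + 5 + 5 = 13.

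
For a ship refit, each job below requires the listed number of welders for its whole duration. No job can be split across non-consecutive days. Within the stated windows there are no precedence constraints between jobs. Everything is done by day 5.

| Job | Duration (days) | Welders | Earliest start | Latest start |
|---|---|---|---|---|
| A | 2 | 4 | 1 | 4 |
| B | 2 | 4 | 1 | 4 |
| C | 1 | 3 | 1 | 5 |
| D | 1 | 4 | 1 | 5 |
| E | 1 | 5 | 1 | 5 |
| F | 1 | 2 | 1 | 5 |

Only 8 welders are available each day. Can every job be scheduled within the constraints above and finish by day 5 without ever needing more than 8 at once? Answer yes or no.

yes

Schedule A@1, B@1, C@3, D@3, E@4, F@4: d1:8  d2:8  d3:7  d4:7  d5:0 — peak 8 ≤ 8.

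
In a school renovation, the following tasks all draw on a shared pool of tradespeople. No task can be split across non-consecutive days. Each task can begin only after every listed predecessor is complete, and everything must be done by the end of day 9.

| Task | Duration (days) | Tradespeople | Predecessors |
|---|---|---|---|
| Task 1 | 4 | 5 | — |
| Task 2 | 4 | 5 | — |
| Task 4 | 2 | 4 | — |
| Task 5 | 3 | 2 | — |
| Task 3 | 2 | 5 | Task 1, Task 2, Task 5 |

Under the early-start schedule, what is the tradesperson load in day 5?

5

At early start, day 5 has: Task 3.
Demand: 5 = 5.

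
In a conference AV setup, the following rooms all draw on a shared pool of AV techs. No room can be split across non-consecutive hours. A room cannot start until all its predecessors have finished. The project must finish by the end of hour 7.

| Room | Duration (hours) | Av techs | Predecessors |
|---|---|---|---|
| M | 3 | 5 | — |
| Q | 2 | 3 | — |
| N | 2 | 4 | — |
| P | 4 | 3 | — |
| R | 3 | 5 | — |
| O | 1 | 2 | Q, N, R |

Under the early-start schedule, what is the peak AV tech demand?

20

Early-start schedule: M@1, Q@1, N@1, P@1, R@1, O@4.
Load per hour: hour 1: 20, hour 2: 20, hour 3: 13, hour 4: 5, hour 5: 0, hour 6: 0, hour 7: 0.
Peak is 20.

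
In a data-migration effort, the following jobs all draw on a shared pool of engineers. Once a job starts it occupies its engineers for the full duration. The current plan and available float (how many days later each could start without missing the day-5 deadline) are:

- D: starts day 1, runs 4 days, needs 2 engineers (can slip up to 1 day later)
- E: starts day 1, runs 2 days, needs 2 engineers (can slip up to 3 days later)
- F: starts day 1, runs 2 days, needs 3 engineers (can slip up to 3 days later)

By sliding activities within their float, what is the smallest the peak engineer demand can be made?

Early-start (D@1, E@1, F@1) gives peak 7: d1:7  d2:7  d3:2  d4:2  d5:0.
Shift F→3.
Schedule D@1, E@1, F@3: d1:4  d2:4  d3:5  d4:5  d5:0 — peak 5.

5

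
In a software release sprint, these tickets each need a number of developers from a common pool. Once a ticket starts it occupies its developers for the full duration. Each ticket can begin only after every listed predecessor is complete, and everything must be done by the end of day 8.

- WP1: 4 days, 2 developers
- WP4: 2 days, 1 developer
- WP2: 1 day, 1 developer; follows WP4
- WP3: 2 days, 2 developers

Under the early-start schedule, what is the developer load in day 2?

At early start, day 2 has: WP1, WP4, WP3.
Demand: 2 + 1 + 2 = 5.

5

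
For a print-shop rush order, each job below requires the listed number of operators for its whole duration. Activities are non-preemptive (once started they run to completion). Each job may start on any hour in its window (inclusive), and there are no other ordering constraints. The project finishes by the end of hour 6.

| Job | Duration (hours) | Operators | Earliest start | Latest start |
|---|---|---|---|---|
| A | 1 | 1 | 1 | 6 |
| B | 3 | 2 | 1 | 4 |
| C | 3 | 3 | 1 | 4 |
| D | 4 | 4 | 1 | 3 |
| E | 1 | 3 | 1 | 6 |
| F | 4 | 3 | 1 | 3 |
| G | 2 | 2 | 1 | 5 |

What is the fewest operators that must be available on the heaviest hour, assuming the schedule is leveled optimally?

10

Early-start (A@1, B@1, C@1, D@1, E@1, F@1, G@1) gives peak 18: h1:18  h2:14  h3:12  h4:7  h5:0  h6:0.
Shift C→4, F→2, G→5.
Schedule A@1, B@1, C@4, D@1, E@1, F@2, G@5: h1:10  h2:9  h3:9  h4:10  h5:8  h6:5 — peak 10.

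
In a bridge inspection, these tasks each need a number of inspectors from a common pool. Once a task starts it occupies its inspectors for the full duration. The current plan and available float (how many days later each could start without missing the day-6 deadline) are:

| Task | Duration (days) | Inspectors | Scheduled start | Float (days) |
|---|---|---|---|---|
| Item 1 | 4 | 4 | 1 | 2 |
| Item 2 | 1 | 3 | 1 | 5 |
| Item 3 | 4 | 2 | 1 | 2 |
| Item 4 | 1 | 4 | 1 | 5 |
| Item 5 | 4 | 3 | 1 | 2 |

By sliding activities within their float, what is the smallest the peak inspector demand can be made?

Early-start (Item 1@1, Item 2@1, Item 3@1, Item 4@1, Item 5@1) gives peak 16: d1:16  d2:9  d3:9  d4:9  d5:0  d6:0.
Shift Item 4→5, Item 5→2.
Schedule Item 1@1, Item 2@1, Item 3@1, Item 4@5, Item 5@2: d1:9  d2:9  d3:9  d4:9  d5:7  d6:0 — peak 9.

9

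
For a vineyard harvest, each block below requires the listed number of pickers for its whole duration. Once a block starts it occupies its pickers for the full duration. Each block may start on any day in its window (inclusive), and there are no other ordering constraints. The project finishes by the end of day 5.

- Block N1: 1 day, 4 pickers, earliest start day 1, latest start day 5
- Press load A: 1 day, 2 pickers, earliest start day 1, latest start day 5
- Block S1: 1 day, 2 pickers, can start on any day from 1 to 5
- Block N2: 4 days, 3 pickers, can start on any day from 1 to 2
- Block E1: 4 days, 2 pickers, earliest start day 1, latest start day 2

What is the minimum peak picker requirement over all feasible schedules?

Early-start (Block N1@1, Press load A@1, Block S1@1, Block N2@1, Block E1@1) gives peak 13: d1:13  d2:5  d3:5  d4:5  d5:0.
Shift Block S1→2, Block N2→2, Block E1→2.
Schedule Block N1@1, Press load A@1, Block S1@2, Block N2@2, Block E1@2: d1:6  d2:7  d3:5  d4:5  d5:5 — peak 7.

7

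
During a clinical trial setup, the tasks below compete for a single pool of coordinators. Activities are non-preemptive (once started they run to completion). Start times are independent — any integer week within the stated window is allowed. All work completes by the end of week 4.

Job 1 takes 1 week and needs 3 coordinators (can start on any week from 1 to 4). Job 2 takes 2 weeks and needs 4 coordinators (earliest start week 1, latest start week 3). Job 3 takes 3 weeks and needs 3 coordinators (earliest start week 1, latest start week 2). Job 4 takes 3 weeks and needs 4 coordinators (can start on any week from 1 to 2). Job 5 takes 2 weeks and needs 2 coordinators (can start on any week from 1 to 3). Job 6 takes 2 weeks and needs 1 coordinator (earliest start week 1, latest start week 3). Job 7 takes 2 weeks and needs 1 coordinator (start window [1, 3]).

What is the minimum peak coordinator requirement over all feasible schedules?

Early-start (Job 1@1, Job 2@1, Job 3@1, Job 4@1, Job 5@1, Job 6@1, Job 7@1) gives peak 18: w1:18  w2:15  w3:7  w4:0.
Shift Job 4→2, Job 5→3, Job 6→3, Job 7→3.
Schedule Job 1@1, Job 2@1, Job 3@1, Job 4@2, Job 5@3, Job 6@3, Job 7@3: w1:10  w2:11  w3:11  w4:8 — peak 11.

11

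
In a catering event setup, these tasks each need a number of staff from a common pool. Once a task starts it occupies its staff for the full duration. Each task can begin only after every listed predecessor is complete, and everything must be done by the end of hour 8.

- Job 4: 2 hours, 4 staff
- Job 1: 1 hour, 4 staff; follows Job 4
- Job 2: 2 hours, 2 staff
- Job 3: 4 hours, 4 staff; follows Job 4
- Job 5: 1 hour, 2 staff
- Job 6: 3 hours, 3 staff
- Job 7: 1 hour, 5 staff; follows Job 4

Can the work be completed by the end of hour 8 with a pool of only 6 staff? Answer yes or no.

no

The minimum achievable peak is 7; 6 < 7, so no feasible schedule stays within the cap.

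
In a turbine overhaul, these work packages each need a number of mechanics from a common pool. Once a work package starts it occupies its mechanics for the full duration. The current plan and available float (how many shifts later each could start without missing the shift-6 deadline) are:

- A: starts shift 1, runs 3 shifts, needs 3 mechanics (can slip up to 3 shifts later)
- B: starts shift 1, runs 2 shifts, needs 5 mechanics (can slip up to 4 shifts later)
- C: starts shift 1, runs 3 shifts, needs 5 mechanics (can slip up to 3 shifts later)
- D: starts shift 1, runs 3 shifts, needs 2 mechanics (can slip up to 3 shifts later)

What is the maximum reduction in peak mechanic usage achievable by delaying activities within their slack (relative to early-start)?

Early-start peak: s1:15  s2:15  s3:10  s4:0  s5:0  s6:0 ⇒ 15.
Leveled (A@1, B@1, C@3, D@4): s1:8  s2:8  s3:8  s4:7  s5:7  s6:2 ⇒ 8.
Reduction 15 − 8 = 7.

7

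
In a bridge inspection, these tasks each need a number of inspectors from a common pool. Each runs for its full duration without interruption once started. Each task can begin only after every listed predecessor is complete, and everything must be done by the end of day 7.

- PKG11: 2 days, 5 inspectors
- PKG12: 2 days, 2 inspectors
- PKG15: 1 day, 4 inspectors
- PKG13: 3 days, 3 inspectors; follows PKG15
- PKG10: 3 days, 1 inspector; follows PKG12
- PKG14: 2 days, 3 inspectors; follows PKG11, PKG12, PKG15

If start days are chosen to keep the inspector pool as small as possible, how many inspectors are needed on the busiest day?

Early-start (PKG11@1, PKG12@1, PKG15@1, PKG13@2, PKG10@3, PKG14@3) gives peak 11: d1:11  d2:10  d3:7  d4:7  d5:1  d6:0  d7:0.
Shift PKG11→3, PKG13→5, PKG14→6.
Schedule PKG11@3, PKG12@1, PKG15@1, PKG13@5, PKG10@3, PKG14@6: d1:6  d2:2  d3:6  d4:6  d5:4  d6:6  d7:6 — peak 6.
Total inspector-days = 36 over 7 days ⇒ peak ≥ ⌈36/7⌉ = 6, so 6 is optimal.

6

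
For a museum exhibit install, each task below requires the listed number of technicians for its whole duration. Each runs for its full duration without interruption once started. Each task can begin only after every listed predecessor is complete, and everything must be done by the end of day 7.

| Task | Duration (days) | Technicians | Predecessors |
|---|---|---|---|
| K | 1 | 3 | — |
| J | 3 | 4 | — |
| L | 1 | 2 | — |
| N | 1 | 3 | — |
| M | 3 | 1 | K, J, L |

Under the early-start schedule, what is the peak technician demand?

Early-start schedule: K@1, J@1, L@1, N@1, M@4.
Load per day: day 1: 12, day 2: 4, day 3: 4, day 4: 1, day 5: 1, day 6: 1, day 7: 0.
Peak is 12.

12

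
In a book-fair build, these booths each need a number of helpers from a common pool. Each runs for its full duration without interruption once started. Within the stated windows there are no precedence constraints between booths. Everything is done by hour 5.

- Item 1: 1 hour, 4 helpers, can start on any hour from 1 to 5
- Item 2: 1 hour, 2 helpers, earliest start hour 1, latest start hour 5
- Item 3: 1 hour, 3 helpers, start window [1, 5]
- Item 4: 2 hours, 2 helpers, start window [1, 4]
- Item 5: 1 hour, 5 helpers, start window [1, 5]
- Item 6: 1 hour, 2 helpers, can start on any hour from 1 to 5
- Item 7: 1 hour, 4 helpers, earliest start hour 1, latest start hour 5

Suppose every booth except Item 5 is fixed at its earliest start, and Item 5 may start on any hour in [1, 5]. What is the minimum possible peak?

17

Item 5@1: h1:22  h2:2  h3:0  h4:0  h5:0 → peak 22
Item 5@2: h1:17  h2:7  h3:0  h4:0  h5:0 → peak 17
Item 5@3: h1:17  h2:2  h3:5  h4:0  h5:0 → peak 17
Item 5@4: h1:17  h2:2  h3:0  h4:5  h5:0 → peak 17
Item 5@5: h1:17  h2:2  h3:0  h4:0  h5:5 → peak 17
Best is Item 5@2, peak 17.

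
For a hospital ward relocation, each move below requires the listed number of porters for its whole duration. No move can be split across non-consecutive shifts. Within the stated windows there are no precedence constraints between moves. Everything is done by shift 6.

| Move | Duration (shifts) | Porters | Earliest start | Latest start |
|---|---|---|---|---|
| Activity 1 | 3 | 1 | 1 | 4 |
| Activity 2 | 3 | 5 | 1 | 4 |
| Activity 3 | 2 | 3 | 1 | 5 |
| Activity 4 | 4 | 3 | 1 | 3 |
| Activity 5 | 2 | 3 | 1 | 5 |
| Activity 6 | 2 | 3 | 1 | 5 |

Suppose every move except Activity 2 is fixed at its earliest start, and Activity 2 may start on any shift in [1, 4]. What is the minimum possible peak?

Activity 2@1: s1:18  s2:18  s3:9  s4:3  s5:0  s6:0 → peak 18
Activity 2@2: s1:13  s2:18  s3:9  s4:8  s5:0  s6:0 → peak 18
Activity 2@3: s1:13  s2:13  s3:9  s4:8  s5:5  s6:0 → peak 13
Activity 2@4: s1:13  s2:13  s3:4  s4:8  s5:5  s6:5 → peak 13
Best is Activity 2@3, peak 13.

13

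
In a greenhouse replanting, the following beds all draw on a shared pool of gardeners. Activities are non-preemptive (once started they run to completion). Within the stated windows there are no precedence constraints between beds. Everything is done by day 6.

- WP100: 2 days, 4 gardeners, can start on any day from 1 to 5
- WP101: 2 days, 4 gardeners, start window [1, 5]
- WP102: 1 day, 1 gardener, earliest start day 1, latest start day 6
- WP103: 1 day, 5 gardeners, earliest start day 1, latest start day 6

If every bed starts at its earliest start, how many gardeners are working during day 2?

8

At early start, day 2 has: WP100, WP101.
Demand: 4 + 4 = 8.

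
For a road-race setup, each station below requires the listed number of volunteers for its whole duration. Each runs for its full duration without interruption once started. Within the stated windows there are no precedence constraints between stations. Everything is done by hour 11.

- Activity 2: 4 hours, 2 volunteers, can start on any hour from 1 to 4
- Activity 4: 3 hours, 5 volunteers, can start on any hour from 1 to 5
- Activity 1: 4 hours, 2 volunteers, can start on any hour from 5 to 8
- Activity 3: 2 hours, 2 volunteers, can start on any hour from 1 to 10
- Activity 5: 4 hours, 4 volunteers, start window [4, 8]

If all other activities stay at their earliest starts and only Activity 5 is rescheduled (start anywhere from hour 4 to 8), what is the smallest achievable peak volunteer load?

Activity 5@4: h1:9  h2:9  h3:7  h4:6  h5:6  h6:6  h7:6  h8:2  h9:0  h10:0  h11:0 → peak 9
Activity 5@5: h1:9  h2:9  h3:7  h4:2  h5:6  h6:6  h7:6  h8:6  h9:0  h10:0  h11:0 → peak 9
Activity 5@6: h1:9  h2:9  h3:7  h4:2  h5:2  h6:6  h7:6  h8:6  h9:4  h10:0  h11:0 → peak 9
Activity 5@7: h1:9  h2:9  h3:7  h4:2  h5:2  h6:2  h7:6  h8:6  h9:4  h10:4  h11:0 → peak 9
Activity 5@8: h1:9  h2:9  h3:7  h4:2  h5:2  h6:2  h7:2  h8:6  h9:4  h10:4  h11:4 → peak 9
Best is Activity 5@4, peak 9.

9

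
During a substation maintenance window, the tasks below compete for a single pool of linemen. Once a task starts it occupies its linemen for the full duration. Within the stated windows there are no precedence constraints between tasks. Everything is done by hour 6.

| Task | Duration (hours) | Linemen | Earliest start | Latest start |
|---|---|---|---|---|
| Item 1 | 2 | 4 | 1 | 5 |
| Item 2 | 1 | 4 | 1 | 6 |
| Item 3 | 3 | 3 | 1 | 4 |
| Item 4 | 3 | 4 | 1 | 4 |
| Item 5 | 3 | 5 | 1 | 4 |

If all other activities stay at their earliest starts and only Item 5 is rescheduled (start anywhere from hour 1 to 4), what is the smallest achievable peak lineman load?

Item 5@1: h1:20  h2:16  h3:12  h4:0  h5:0  h6:0 → peak 20
Item 5@2: h1:15  h2:16  h3:12  h4:5  h5:0  h6:0 → peak 16
Item 5@3: h1:15  h2:11  h3:12  h4:5  h5:5  h6:0 → peak 15
Item 5@4: h1:15  h2:11  h3:7  h4:5  h5:5  h6:5 → peak 15
Best is Item 5@3, peak 15.

15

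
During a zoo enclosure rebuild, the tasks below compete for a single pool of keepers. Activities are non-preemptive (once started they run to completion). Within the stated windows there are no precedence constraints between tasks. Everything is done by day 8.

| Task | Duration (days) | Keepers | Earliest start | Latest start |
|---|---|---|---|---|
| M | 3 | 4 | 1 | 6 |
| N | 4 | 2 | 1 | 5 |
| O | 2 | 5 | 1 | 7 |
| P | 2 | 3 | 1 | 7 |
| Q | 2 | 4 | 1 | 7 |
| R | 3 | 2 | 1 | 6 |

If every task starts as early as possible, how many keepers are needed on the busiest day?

20

Early-start schedule: M@1, N@1, O@1, P@1, Q@1, R@1.
Load per day: day 1: 20, day 2: 20, day 3: 8, day 4: 2, day 5: 0, day 6: 0, day 7: 0, day 8: 0.
Peak is 20.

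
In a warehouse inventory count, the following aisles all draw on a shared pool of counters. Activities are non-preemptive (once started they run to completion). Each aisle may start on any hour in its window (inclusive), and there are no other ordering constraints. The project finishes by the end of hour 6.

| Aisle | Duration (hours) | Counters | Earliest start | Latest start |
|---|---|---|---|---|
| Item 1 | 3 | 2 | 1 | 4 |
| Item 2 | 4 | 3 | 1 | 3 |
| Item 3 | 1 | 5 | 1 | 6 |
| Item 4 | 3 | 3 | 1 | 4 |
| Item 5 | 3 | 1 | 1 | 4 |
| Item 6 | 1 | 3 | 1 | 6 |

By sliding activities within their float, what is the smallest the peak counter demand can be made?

Early-start (Item 1@1, Item 2@1, Item 3@1, Item 4@1, Item 5@1, Item 6@1) gives peak 17: h1:17  h2:9  h3:9  h4:3  h5:0  h6:0.
Shift Item 2→2, Item 4→4, Item 5→2, Item 6→6.
Schedule Item 1@1, Item 2@2, Item 3@1, Item 4@4, Item 5@2, Item 6@6: h1:7  h2:6  h3:6  h4:7  h5:6  h6:6 — peak 7.
Total counter-hours = 38 over 6 hours ⇒ peak ≥ ⌈38/6⌉ = 7, so 7 is optimal.

7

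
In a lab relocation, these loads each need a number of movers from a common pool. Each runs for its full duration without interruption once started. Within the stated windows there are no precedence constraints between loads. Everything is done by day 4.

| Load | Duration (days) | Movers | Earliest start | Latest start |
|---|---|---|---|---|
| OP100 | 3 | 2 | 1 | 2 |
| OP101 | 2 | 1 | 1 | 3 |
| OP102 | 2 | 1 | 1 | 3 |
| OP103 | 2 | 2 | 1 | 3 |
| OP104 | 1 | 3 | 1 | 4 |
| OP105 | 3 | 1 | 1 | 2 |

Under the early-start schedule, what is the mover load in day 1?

At early start, day 1 has: OP100, OP101, OP102, OP103, OP104, OP105.
Demand: 2 + 1 + 1 + 2 + 3 + 1 = 10.

10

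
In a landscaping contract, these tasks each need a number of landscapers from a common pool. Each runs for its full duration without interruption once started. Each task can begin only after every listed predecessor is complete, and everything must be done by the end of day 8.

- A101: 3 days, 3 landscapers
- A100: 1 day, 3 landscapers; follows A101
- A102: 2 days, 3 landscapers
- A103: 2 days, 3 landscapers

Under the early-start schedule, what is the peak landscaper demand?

Early-start schedule: A101@1, A100@4, A102@1, A103@1.
Load per day: day 1: 9, day 2: 9, day 3: 3, day 4: 3, day 5: 0, day 6: 0, day 7: 0, day 8: 0.
Peak is 9.

9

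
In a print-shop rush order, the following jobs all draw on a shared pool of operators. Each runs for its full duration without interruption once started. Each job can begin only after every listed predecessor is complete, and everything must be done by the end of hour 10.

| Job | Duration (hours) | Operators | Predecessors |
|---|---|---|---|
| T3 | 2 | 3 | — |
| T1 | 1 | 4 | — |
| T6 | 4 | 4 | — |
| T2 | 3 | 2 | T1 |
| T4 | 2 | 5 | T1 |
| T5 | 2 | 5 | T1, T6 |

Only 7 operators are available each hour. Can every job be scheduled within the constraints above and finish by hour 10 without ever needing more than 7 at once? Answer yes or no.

Schedule T3@1, T1@1, T6@2, T2@3, T4@6, T5@8: h1:7  h2:7  h3:6  h4:6  h5:6  h6:5  h7:5  h8:5  h9:5  h10:0 — peak 7 ≤ 7.

yes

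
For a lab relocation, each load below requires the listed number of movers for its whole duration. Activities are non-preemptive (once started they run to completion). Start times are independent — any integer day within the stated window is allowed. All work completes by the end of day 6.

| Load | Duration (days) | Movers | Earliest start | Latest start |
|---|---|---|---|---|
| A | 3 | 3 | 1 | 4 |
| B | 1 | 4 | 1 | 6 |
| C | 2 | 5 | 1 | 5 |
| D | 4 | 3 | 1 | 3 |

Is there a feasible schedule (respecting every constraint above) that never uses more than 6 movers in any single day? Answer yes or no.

no

The minimum achievable peak is 7; 6 < 7, so no feasible schedule stays within the cap.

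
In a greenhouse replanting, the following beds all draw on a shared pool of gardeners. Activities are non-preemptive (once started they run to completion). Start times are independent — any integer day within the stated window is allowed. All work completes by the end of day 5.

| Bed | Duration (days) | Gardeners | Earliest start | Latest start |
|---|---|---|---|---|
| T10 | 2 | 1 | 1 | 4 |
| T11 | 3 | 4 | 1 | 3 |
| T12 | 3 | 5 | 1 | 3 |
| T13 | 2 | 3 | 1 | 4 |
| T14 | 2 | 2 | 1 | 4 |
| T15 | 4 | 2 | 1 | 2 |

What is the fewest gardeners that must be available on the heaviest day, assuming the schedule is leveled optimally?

Early-start (T10@1, T11@1, T12@1, T13@1, T14@1, T15@1) gives peak 17: d1:17  d2:17  d3:11  d4:2  d5:0.
Shift T12→3, T14→4.
Schedule T10@1, T11@1, T12@3, T13@1, T14@4, T15@1: d1:10  d2:10  d3:11  d4:9  d5:7 — peak 11.

11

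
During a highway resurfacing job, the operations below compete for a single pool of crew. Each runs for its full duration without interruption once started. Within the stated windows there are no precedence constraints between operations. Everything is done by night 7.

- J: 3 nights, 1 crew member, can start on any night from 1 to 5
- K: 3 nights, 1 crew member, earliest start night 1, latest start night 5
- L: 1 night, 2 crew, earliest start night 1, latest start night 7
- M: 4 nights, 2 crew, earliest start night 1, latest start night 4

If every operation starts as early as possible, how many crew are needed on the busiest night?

6

Early-start schedule: J@1, K@1, L@1, M@1.
Load per night: night 1: 6, night 2: 4, night 3: 4, night 4: 2, night 5: 0, night 6: 0, night 7: 0.
Peak is 6.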